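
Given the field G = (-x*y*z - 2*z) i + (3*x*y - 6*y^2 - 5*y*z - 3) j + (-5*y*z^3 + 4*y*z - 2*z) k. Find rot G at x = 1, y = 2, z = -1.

(11, -4, 5)

(∇×G)₁ = ∂G₃/∂y − ∂G₂/∂z = 5*y - 5*z^3 + 4*z
(∇×G)₂ = ∂G₁/∂z − ∂G₃/∂x = -x*y - 2
(∇×G)₃ = ∂G₂/∂x − ∂G₁/∂y = x*z + 3*y
∇×G = (5*y - 5*z^3 + 4*z, -x*y - 2, x*z + 3*y)
At (1, 2, -1): (11, -4, 5).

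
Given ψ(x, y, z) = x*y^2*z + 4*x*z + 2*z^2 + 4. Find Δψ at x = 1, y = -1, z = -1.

2

∂²ψ/∂x² = 0
∂²ψ/∂y² = 2*x*z
∂²ψ/∂z² = 4
∇²ψ = 2*x*z + 4
At (1, -1, -1): 2.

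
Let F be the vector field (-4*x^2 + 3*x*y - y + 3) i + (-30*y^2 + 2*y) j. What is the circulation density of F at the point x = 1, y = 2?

-2

∂F₂/∂x = 0
∂F₁/∂y = 3*x - 1
Scalar curl = -3*x + 1
At (1, 2): -2.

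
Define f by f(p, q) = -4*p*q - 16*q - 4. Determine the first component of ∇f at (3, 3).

-12

(∇f)_1 = ∂f/∂p = -4*q
At (3, 3): -12.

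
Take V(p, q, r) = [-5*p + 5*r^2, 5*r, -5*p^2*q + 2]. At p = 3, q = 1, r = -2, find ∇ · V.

∂V₁/∂p = -5
∂V₂/∂q = 0
∂V₃/∂r = 0
∇·V = -5
At (3, 1, -2): -5.

-5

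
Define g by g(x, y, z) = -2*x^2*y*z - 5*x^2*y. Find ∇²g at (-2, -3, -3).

∂²g/∂x² = -2*y*(2*z + 5)
∂²g/∂y² = 0
∂²g/∂z² = 0
∇²g = -4*y*z - 10*y
At (-2, -3, -3): -6.

-6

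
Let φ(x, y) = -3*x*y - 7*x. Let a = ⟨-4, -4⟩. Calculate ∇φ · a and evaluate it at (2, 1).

∂φ/∂x = -3*y - 7
∂φ/∂y = -3*x
∇φ at (2, 1) = (-10, -6)
∇φ · a = (-10)(-4) + (-6)(-4) = 64

64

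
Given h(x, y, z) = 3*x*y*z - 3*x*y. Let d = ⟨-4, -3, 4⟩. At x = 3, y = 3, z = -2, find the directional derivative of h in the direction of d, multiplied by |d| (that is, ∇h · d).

∂h/∂x = 3*y*z - 3*y
∂h/∂y = 3*x*z - 3*x
∂h/∂z = 3*x*y
∇h at (3, 3, -2) = (-27, -27, 27)
∇h · d = (-27)(-4) + (-27)(-3) + (27)(4) = 297

297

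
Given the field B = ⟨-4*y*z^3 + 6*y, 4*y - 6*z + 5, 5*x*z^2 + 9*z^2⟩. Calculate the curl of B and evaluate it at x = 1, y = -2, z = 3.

(6, 171, 102)

(∇×B)₁ = ∂B₃/∂y − ∂B₂/∂z = 6
(∇×B)₂ = ∂B₁/∂z − ∂B₃/∂x = -12*y*z^2 - 5*z^2
(∇×B)₃ = ∂B₂/∂x − ∂B₁/∂y = 4*z^3 - 6
∇×B = (6, -12*y*z^2 - 5*z^2, 4*z^3 - 6)
At (1, -2, 3): (6, 171, 102).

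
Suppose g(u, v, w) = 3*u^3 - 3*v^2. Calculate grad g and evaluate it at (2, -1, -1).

∂g/∂u = 9*u^2
∂g/∂v = -6*v
∂g/∂w = 0
∇g = (9*u^2, -6*v, 0)
At (2, -1, -1): (36, 6, 0).

(36, 6, 0)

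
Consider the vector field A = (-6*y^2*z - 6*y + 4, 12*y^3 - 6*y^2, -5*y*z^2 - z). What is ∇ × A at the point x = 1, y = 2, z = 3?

(-45, -24, 78)

(∇×A)₁ = ∂A₃/∂y − ∂A₂/∂z = -5*z^2
(∇×A)₂ = ∂A₁/∂z − ∂A₃/∂x = -6*y^2
(∇×A)₃ = ∂A₂/∂x − ∂A₁/∂y = 12*y*z + 6
∇×A = (-5*z^2, -6*y^2, 12*y*z + 6)
At (1, 2, 3): (-45, -24, 78).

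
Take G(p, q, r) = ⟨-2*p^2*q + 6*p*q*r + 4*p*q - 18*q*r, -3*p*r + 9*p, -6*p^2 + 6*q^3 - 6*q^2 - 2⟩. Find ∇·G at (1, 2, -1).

∂G₁/∂p = -4*p*q + 6*q*r + 4*q
∂G₂/∂q = 0
∂G₃/∂r = 0
∇·G = -4*p*q + 6*q*r + 4*q
At (1, 2, -1): -12.

-12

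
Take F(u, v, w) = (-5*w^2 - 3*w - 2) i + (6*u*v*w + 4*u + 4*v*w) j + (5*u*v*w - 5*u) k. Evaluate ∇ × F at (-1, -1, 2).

(∇×F)₁ = ∂F₃/∂v − ∂F₂/∂w = -6*u*v + 5*u*w - 4*v
(∇×F)₂ = ∂F₁/∂w − ∂F₃/∂u = -5*v*w - 10*w + 2
(∇×F)₃ = ∂F₂/∂u − ∂F₁/∂v = 6*v*w + 4
∇×F = (-6*u*v + 5*u*w - 4*v, -5*v*w - 10*w + 2, 6*v*w + 4)
At (-1, -1, 2): (-12, -8, -8).

(-12, -8, -8)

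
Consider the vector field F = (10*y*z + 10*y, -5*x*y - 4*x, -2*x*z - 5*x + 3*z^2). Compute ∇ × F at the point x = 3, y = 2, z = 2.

(0, 29, -44)

(∇×F)₁ = ∂F₃/∂y − ∂F₂/∂z = 0
(∇×F)₂ = ∂F₁/∂z − ∂F₃/∂x = 10*y + 2*z + 5
(∇×F)₃ = ∂F₂/∂x − ∂F₁/∂y = -5*y - 10*z - 14
∇×F = (0, 10*y + 2*z + 5, -5*y - 10*z - 14)
At (3, 2, 2): (0, 29, -44).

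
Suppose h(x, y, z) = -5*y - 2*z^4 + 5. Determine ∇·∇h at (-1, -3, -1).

∂²h/∂x² = 0
∂²h/∂y² = 0
∂²h/∂z² = -24*z^2
∇²h = -24*z^2
At (-1, -3, -1): -24.

-24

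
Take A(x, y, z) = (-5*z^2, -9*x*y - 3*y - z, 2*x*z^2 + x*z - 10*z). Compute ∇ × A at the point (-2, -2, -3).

(∇×A)₁ = ∂A₃/∂y − ∂A₂/∂z = 1
(∇×A)₂ = ∂A₁/∂z − ∂A₃/∂x = -2*z^2 - 11*z
(∇×A)₃ = ∂A₂/∂x − ∂A₁/∂y = -9*y
∇×A = (1, -2*z^2 - 11*z, -9*y)
At (-2, -2, -3): (1, 15, 18).

(1, 15, 18)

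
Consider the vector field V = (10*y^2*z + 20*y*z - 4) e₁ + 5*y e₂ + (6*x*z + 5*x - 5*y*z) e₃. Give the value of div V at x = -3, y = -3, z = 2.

∂V₁/∂x = 0
∂V₂/∂y = 5
∂V₃/∂z = 6*x - 5*y
∇·V = 6*x - 5*y + 5
At (-3, -3, 2): 2.

2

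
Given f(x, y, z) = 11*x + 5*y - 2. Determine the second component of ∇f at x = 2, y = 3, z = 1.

5

(∇f)_2 = ∂f/∂y = 5
At (2, 3, 1): 5.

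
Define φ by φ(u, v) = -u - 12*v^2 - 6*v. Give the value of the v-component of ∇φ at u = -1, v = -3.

66

(∇φ)_2 = ∂φ/∂v = -24*v - 6
At (-1, -3): 66.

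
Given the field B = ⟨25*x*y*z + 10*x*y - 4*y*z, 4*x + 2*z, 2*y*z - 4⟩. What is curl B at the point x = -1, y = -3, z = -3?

(-8, 87, -73)

(∇×B)₁ = ∂B₃/∂y − ∂B₂/∂z = 2*z - 2
(∇×B)₂ = ∂B₁/∂z − ∂B₃/∂x = 25*x*y - 4*y
(∇×B)₃ = ∂B₂/∂x − ∂B₁/∂y = -25*x*z - 10*x + 4*z + 4
∇×B = (2*z - 2, 25*x*y - 4*y, -25*x*z - 10*x + 4*z + 4)
At (-1, -3, -3): (-8, 87, -73).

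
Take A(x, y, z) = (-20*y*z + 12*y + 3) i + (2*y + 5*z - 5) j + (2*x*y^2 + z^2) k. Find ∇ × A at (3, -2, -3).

(∇×A)₁ = ∂A₃/∂y − ∂A₂/∂z = 4*x*y - 5
(∇×A)₂ = ∂A₁/∂z − ∂A₃/∂x = -2*y^2 - 20*y
(∇×A)₃ = ∂A₂/∂x − ∂A₁/∂y = 20*z - 12
∇×A = (4*x*y - 5, -2*y^2 - 20*y, 20*z - 12)
At (3, -2, -3): (-29, 32, -72).

(-29, 32, -72)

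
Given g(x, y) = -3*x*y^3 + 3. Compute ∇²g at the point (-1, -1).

∂²g/∂x² = 0
∂²g/∂y² = -18*x*y
∇²g = -18*x*y
At (-1, -1): -18.

-18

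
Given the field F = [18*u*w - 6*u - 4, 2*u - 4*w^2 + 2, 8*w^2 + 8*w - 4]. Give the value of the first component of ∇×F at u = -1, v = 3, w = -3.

(∇×F)_1 = ∂F₃/∂v − ∂F₂/∂w
= 0 − (-8*w)
= 8*w
At (-1, 3, -3): -24.

-24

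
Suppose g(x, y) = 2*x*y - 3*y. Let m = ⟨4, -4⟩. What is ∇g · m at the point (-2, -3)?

∂g/∂x = 2*y
∂g/∂y = 2*x - 3
∇g at (-2, -3) = (-6, -7)
∇g · m = (-6)(4) + (-7)(-4) = 4

4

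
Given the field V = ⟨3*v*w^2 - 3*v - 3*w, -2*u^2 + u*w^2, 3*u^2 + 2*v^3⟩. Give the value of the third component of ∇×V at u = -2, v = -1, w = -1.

9

(∇×V)_3 = ∂V₂/∂u − ∂V₁/∂v
= -4*u + w^2 − (3*w^2 - 3)
= -4*u - 2*w^2 + 3
At (-2, -1, -1): 9.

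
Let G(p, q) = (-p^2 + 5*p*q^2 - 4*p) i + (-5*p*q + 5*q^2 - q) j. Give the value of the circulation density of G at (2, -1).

25

∂G₂/∂p = -5*q
∂G₁/∂q = 10*p*q
Scalar curl = -10*p*q - 5*q
At (2, -1): 25.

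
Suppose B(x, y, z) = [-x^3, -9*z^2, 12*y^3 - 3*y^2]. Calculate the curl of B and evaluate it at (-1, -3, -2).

(306, 0, 0)

(∇×B)₁ = ∂B₃/∂y − ∂B₂/∂z = 36*y^2 - 6*y + 18*z
(∇×B)₂ = ∂B₁/∂z − ∂B₃/∂x = 0
(∇×B)₃ = ∂B₂/∂x − ∂B₁/∂y = 0
∇×B = (36*y^2 - 6*y + 18*z, 0, 0)
At (-1, -3, -2): (306, 0, 0).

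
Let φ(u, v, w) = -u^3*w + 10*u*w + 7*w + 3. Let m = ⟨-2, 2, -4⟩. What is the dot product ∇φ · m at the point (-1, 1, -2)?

36

∂φ/∂u = -3*u^2*w + 10*w
∂φ/∂v = 0
∂φ/∂w = -u^3 + 10*u + 7
∇φ at (-1, 1, -2) = (-14, 0, -2)
∇φ · m = (-14)(-2) + (0)(2) + (-2)(-4) = 36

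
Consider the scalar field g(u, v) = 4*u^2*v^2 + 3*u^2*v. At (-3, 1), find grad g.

∂g/∂u = 8*u*v^2 + 6*u*v
∂g/∂v = 8*u^2*v + 3*u^2
∇g = (8*u*v^2 + 6*u*v, 8*u^2*v + 3*u^2)
At (-3, 1): (-42, 99).

(-42, 99)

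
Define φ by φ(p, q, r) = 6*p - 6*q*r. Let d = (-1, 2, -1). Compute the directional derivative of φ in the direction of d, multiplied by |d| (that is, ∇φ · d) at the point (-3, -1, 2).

-36

∂φ/∂p = 6
∂φ/∂q = -6*r
∂φ/∂r = -6*q
∇φ at (-3, -1, 2) = (6, -12, 6)
∇φ · d = (6)(-1) + (-12)(2) + (6)(-1) = -36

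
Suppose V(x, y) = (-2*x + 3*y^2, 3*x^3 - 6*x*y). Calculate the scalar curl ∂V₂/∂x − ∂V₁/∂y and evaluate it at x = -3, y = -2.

105

∂V₂/∂x = 9*x^2 - 6*y
∂V₁/∂y = 6*y
Scalar curl = 9*x^2 - 12*y
At (-3, -2): 105.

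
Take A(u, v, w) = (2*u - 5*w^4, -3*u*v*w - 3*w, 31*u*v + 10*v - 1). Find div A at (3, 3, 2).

∂A₁/∂u = 2
∂A₂/∂v = -3*u*w
∂A₃/∂w = 0
∇·A = -3*u*w + 2
At (3, 3, 2): -16.

-16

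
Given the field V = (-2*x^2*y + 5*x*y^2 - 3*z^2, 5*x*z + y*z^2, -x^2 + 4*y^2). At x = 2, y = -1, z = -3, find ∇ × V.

(-24, 22, 13)

(∇×V)₁ = ∂V₃/∂y − ∂V₂/∂z = -5*x - 2*y*z + 8*y
(∇×V)₂ = ∂V₁/∂z − ∂V₃/∂x = 2*x - 6*z
(∇×V)₃ = ∂V₂/∂x − ∂V₁/∂y = 2*x^2 - 10*x*y + 5*z
∇×V = (-5*x - 2*y*z + 8*y, 2*x - 6*z, 2*x^2 - 10*x*y + 5*z)
At (2, -1, -3): (-24, 22, 13).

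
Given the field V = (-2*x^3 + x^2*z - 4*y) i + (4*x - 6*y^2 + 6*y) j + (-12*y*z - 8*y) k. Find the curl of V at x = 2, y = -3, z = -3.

(∇×V)₁ = ∂V₃/∂y − ∂V₂/∂z = -12*z - 8
(∇×V)₂ = ∂V₁/∂z − ∂V₃/∂x = x^2
(∇×V)₃ = ∂V₂/∂x − ∂V₁/∂y = 8
∇×V = (-12*z - 8, x^2, 8)
At (2, -3, -3): (28, 4, 8).

(28, 4, 8)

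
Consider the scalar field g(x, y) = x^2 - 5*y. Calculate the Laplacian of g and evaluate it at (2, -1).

∂²g/∂x² = 2
∂²g/∂y² = 0
∇²g = 2
At (2, -1): 2.

2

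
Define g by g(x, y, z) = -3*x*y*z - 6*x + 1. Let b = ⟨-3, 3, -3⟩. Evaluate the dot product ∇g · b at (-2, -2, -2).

54

∂g/∂x = -3*y*z - 6
∂g/∂y = -3*x*z
∂g/∂z = -3*x*y
∇g at (-2, -2, -2) = (-18, -12, -12)
∇g · b = (-18)(-3) + (-12)(3) + (-12)(-3) = 54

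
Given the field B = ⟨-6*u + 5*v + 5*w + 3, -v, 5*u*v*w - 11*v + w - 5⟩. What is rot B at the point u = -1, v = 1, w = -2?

(-1, 15, -5)

(∇×B)₁ = ∂B₃/∂v − ∂B₂/∂w = 5*u*w - 11
(∇×B)₂ = ∂B₁/∂w − ∂B₃/∂u = -5*v*w + 5
(∇×B)₃ = ∂B₂/∂u − ∂B₁/∂v = -5
∇×B = (5*u*w - 11, -5*v*w + 5, -5)
At (-1, 1, -2): (-1, 15, -5).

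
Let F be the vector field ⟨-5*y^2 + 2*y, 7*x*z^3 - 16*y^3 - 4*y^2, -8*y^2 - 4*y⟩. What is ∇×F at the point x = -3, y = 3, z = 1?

(∇×F)₁ = ∂F₃/∂y − ∂F₂/∂z = -21*x*z^2 - 16*y - 4
(∇×F)₂ = ∂F₁/∂z − ∂F₃/∂x = 0
(∇×F)₃ = ∂F₂/∂x − ∂F₁/∂y = 10*y + 7*z^3 - 2
∇×F = (-21*x*z^2 - 16*y - 4, 0, 10*y + 7*z^3 - 2)
At (-3, 3, 1): (11, 0, 35).

(11, 0, 35)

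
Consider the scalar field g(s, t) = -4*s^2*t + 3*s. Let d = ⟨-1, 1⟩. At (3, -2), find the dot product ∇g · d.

∂g/∂s = -8*s*t + 3
∂g/∂t = -4*s^2
∇g at (3, -2) = (51, -36)
∇g · d = (51)(-1) + (-36)(1) = -87

-87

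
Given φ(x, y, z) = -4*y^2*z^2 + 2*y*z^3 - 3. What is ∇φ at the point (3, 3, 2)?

∂φ/∂x = 0
∂φ/∂y = -8*y*z^2 + 2*z^3
∂φ/∂z = -8*y^2*z + 6*y*z^2
∇φ = (0, -8*y*z^2 + 2*z^3, -8*y^2*z + 6*y*z^2)
At (3, 3, 2): (0, -80, -72).

(0, -80, -72)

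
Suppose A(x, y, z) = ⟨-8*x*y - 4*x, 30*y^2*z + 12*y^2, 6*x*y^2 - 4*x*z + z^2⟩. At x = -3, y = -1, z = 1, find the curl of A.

(6, -2, -24)

(∇×A)₁ = ∂A₃/∂y − ∂A₂/∂z = 12*x*y - 30*y^2
(∇×A)₂ = ∂A₁/∂z − ∂A₃/∂x = -6*y^2 + 4*z
(∇×A)₃ = ∂A₂/∂x − ∂A₁/∂y = 8*x
∇×A = (12*x*y - 30*y^2, -6*y^2 + 4*z, 8*x)
At (-3, -1, 1): (6, -2, -24).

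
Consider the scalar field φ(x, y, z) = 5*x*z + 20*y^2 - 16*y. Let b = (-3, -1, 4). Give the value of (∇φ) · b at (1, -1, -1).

91

∂φ/∂x = 5*z
∂φ/∂y = 40*y - 16
∂φ/∂z = 5*x
∇φ at (1, -1, -1) = (-5, -56, 5)
∇φ · b = (-5)(-3) + (-56)(-1) + (5)(4) = 91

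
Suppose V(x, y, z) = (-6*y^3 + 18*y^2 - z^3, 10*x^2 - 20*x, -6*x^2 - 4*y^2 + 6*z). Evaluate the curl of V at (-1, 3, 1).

(-24, -15, 14)

(∇×V)₁ = ∂V₃/∂y − ∂V₂/∂z = -8*y
(∇×V)₂ = ∂V₁/∂z − ∂V₃/∂x = 12*x - 3*z^2
(∇×V)₃ = ∂V₂/∂x − ∂V₁/∂y = 20*x + 18*y^2 - 36*y - 20
∇×V = (-8*y, 12*x - 3*z^2, 20*x + 18*y^2 - 36*y - 20)
At (-1, 3, 1): (-24, -15, 14).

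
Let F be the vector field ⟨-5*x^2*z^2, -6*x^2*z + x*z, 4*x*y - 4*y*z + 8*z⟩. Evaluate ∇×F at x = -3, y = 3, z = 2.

(∇×F)₁ = ∂F₃/∂y − ∂F₂/∂z = 6*x^2 + 3*x - 4*z
(∇×F)₂ = ∂F₁/∂z − ∂F₃/∂x = -10*x^2*z - 4*y
(∇×F)₃ = ∂F₂/∂x − ∂F₁/∂y = -12*x*z + z
∇×F = (6*x^2 + 3*x - 4*z, -10*x^2*z - 4*y, -12*x*z + z)
At (-3, 3, 2): (37, -192, 74).

(37, -192, 74)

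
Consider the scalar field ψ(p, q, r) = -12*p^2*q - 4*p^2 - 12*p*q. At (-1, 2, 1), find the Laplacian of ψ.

-56

∂²ψ/∂p² = -8*(3*q + 1)
∂²ψ/∂q² = 0
∂²ψ/∂r² = 0
∇²ψ = -24*q - 8
At (-1, 2, 1): -56.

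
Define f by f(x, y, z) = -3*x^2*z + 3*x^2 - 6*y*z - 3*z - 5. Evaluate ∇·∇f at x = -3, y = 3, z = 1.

∂²f/∂x² = 6*(-z + 1)
∂²f/∂y² = 0
∂²f/∂z² = 0
∇²f = -6*z + 6
At (-3, 3, 1): 0.

0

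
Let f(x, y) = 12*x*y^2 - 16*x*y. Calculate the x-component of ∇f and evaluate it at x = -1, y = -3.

156

(∇f)_1 = ∂f/∂x = 12*y^2 - 16*y
At (-1, -3): 156.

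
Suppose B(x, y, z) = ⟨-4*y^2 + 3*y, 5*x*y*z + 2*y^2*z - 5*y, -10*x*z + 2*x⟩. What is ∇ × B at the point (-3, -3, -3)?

(∇×B)₁ = ∂B₃/∂y − ∂B₂/∂z = -5*x*y - 2*y^2
(∇×B)₂ = ∂B₁/∂z − ∂B₃/∂x = 10*z - 2
(∇×B)₃ = ∂B₂/∂x − ∂B₁/∂y = 5*y*z + 8*y - 3
∇×B = (-5*x*y - 2*y^2, 10*z - 2, 5*y*z + 8*y - 3)
At (-3, -3, -3): (-63, -32, 18).

(-63, -32, 18)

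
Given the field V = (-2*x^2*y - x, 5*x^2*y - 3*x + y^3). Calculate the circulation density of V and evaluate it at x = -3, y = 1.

-15

∂V₂/∂x = 10*x*y - 3
∂V₁/∂y = -2*x^2
Scalar curl = 2*x^2 + 10*x*y - 3
At (-3, 1): -15.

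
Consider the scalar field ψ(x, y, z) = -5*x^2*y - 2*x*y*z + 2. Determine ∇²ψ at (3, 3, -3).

∂²ψ/∂x² = -10*y
∂²ψ/∂y² = 0
∂²ψ/∂z² = 0
∇²ψ = -10*y
At (3, 3, -3): -30.

-30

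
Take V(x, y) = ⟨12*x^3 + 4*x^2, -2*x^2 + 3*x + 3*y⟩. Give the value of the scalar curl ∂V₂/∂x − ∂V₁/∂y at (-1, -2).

7

∂V₂/∂x = -4*x + 3
∂V₁/∂y = 0
Scalar curl = -4*x + 3
At (-1, -2): 7.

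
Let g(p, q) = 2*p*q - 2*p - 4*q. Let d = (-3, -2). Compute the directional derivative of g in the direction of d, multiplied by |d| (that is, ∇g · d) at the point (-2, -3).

40

∂g/∂p = 2*q - 2
∂g/∂q = 2*p - 4
∇g at (-2, -3) = (-8, -8)
∇g · d = (-8)(-3) + (-8)(-2) = 40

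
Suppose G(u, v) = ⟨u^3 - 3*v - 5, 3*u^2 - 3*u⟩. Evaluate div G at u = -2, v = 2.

12

∂G₁/∂u = 3*u^2
∂G₂/∂v = 0
∇·G = 3*u^2
At (-2, 2): 12.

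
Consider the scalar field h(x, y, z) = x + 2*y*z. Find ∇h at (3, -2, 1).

∂h/∂x = 1
∂h/∂y = 2*z
∂h/∂z = 2*y
∇h = (1, 2*z, 2*y)
At (3, -2, 1): (1, 2, -4).

(1, 2, -4)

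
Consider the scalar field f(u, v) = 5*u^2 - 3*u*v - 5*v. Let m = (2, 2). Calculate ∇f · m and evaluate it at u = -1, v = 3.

∂f/∂u = 10*u - 3*v
∂f/∂v = -3*u - 5
∇f at (-1, 3) = (-19, -2)
∇f · m = (-19)(2) + (-2)(2) = -42

-42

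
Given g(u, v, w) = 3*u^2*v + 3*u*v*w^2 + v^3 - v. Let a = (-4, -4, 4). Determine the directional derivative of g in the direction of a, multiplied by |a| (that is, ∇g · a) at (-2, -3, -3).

-188

∂g/∂u = 6*u*v + 3*v*w^2
∂g/∂v = 3*u^2 + 3*u*w^2 + 3*v^2 - 1
∂g/∂w = 6*u*v*w
∇g at (-2, -3, -3) = (-45, -16, -108)
∇g · a = (-45)(-4) + (-16)(-4) + (-108)(4) = -188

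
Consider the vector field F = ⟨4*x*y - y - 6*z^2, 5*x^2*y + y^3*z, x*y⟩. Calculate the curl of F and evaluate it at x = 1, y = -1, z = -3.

(2, 37, -13)

(∇×F)₁ = ∂F₃/∂y − ∂F₂/∂z = x - y^3
(∇×F)₂ = ∂F₁/∂z − ∂F₃/∂x = -y - 12*z
(∇×F)₃ = ∂F₂/∂x − ∂F₁/∂y = 10*x*y - 4*x + 1
∇×F = (x - y^3, -y - 12*z, 10*x*y - 4*x + 1)
At (1, -1, -3): (2, 37, -13).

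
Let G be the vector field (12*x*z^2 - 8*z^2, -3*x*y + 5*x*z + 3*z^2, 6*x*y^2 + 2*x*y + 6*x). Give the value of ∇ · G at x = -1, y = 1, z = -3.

∂G₁/∂x = 12*z^2
∂G₂/∂y = -3*x
∂G₃/∂z = 0
∇·G = -3*x + 12*z^2
At (-1, 1, -3): 111.

111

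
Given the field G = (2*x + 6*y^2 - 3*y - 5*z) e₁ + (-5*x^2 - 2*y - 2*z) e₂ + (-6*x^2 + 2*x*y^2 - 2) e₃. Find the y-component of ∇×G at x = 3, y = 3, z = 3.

(∇×G)_2 = ∂G₁/∂z − ∂G₃/∂x
= -5 − (-12*x + 2*y^2)
= 12*x - 2*y^2 - 5
At (3, 3, 3): 13.

13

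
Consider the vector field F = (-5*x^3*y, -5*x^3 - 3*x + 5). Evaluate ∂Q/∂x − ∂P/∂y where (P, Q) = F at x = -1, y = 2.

∂F₂/∂x = -15*x^2 - 3
∂F₁/∂y = -5*x^3
Scalar curl = 5*x^3 - 15*x^2 - 3
At (-1, 2): -23.

-23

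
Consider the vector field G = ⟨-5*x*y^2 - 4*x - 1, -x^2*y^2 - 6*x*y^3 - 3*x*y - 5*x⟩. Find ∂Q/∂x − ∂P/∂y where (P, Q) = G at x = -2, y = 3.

-200

∂G₂/∂x = -2*x*y^2 - 6*y^3 - 3*y - 5
∂G₁/∂y = -10*x*y
Scalar curl = -2*x*y^2 + 10*x*y - 6*y^3 - 3*y - 5
At (-2, 3): -200.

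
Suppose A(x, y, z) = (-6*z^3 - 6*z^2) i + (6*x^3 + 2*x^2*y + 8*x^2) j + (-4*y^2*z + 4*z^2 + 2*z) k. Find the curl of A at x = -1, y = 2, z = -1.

(∇×A)₁ = ∂A₃/∂y − ∂A₂/∂z = -8*y*z
(∇×A)₂ = ∂A₁/∂z − ∂A₃/∂x = -18*z^2 - 12*z
(∇×A)₃ = ∂A₂/∂x − ∂A₁/∂y = 18*x^2 + 4*x*y + 16*x
∇×A = (-8*y*z, -18*z^2 - 12*z, 18*x^2 + 4*x*y + 16*x)
At (-1, 2, -1): (16, -6, -6).

(16, -6, -6)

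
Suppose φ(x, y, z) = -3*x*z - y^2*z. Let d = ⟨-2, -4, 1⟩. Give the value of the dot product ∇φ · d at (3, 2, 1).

9

∂φ/∂x = -3*z
∂φ/∂y = -2*y*z
∂φ/∂z = -3*x - y^2
∇φ at (3, 2, 1) = (-3, -4, -13)
∇φ · d = (-3)(-2) + (-4)(-4) + (-13)(1) = 9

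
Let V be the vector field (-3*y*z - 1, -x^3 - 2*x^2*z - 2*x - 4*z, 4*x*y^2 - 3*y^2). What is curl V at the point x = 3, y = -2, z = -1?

(∇×V)₁ = ∂V₃/∂y − ∂V₂/∂z = 2*x^2 + 8*x*y - 6*y + 4
(∇×V)₂ = ∂V₁/∂z − ∂V₃/∂x = -4*y^2 - 3*y
(∇×V)₃ = ∂V₂/∂x − ∂V₁/∂y = -3*x^2 - 4*x*z + 3*z - 2
∇×V = (2*x^2 + 8*x*y - 6*y + 4, -4*y^2 - 3*y, -3*x^2 - 4*x*z + 3*z - 2)
At (3, -2, -1): (-14, -10, -20).

(-14, -10, -20)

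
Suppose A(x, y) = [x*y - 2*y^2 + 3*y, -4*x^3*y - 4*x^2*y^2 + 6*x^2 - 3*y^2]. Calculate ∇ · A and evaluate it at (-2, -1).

69

∂A₁/∂x = y
∂A₂/∂y = -4*x^3 - 8*x^2*y - 6*y
∇·A = -4*x^3 - 8*x^2*y - 5*y
At (-2, -1): 69.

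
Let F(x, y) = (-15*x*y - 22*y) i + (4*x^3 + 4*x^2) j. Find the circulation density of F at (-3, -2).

∂F₂/∂x = 12*x^2 + 8*x
∂F₁/∂y = -15*x - 22
Scalar curl = 12*x^2 + 23*x + 22
At (-3, -2): 61.

61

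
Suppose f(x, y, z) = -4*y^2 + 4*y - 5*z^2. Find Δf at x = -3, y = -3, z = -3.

-18

∂²f/∂x² = 0
∂²f/∂y² = -8
∂²f/∂z² = -10
∇²f = -18
At (-3, -3, -3): -18.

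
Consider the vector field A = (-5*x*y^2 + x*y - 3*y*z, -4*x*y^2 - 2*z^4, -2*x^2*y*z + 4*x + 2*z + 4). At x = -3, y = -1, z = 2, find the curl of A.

(∇×A)₁ = ∂A₃/∂y − ∂A₂/∂z = -2*x^2*z + 8*z^3
(∇×A)₂ = ∂A₁/∂z − ∂A₃/∂x = 4*x*y*z - 3*y - 4
(∇×A)₃ = ∂A₂/∂x − ∂A₁/∂y = 10*x*y - x - 4*y^2 + 3*z
∇×A = (-2*x^2*z + 8*z^3, 4*x*y*z - 3*y - 4, 10*x*y - x - 4*y^2 + 3*z)
At (-3, -1, 2): (28, 23, 35).

(28, 23, 35)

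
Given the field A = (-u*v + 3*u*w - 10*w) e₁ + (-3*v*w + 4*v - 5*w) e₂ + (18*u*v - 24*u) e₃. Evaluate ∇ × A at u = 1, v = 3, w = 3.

(32, -37, 1)

(∇×A)₁ = ∂A₃/∂v − ∂A₂/∂w = 18*u + 3*v + 5
(∇×A)₂ = ∂A₁/∂w − ∂A₃/∂u = 3*u - 18*v + 14
(∇×A)₃ = ∂A₂/∂u − ∂A₁/∂v = u
∇×A = (18*u + 3*v + 5, 3*u - 18*v + 14, u)
At (1, 3, 3): (32, -37, 1).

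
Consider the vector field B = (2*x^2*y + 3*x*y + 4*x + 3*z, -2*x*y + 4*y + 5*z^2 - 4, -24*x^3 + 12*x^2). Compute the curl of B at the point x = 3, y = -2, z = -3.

(30, 579, -23)

(∇×B)₁ = ∂B₃/∂y − ∂B₂/∂z = -10*z
(∇×B)₂ = ∂B₁/∂z − ∂B₃/∂x = 72*x^2 - 24*x + 3
(∇×B)₃ = ∂B₂/∂x − ∂B₁/∂y = -2*x^2 - 3*x - 2*y
∇×B = (-10*z, 72*x^2 - 24*x + 3, -2*x^2 - 3*x - 2*y)
At (3, -2, -3): (30, 579, -23).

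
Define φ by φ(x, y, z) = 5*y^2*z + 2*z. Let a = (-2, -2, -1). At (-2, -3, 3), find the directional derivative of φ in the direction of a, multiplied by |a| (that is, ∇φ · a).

∂φ/∂x = 0
∂φ/∂y = 10*y*z
∂φ/∂z = 5*y^2 + 2
∇φ at (-2, -3, 3) = (0, -90, 47)
∇φ · a = (0)(-2) + (-90)(-2) + (47)(-1) = 133

133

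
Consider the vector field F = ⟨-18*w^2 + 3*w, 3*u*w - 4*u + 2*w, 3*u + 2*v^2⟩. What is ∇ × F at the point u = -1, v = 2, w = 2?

(∇×F)₁ = ∂F₃/∂v − ∂F₂/∂w = -3*u + 4*v - 2
(∇×F)₂ = ∂F₁/∂w − ∂F₃/∂u = -36*w
(∇×F)₃ = ∂F₂/∂u − ∂F₁/∂v = 3*w - 4
∇×F = (-3*u + 4*v - 2, -36*w, 3*w - 4)
At (-1, 2, 2): (9, -72, 2).

(9, -72, 2)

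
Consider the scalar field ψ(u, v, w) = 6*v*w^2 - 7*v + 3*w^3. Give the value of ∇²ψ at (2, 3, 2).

∂²ψ/∂u² = 0
∂²ψ/∂v² = 0
∂²ψ/∂w² = 6*(2*v + 3*w)
∇²ψ = 12*v + 18*w
At (2, 3, 2): 72.

72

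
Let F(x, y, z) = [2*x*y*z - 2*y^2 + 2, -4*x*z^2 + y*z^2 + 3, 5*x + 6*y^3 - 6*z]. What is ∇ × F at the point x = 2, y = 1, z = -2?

(∇×F)₁ = ∂F₃/∂y − ∂F₂/∂z = 8*x*z + 18*y^2 - 2*y*z
(∇×F)₂ = ∂F₁/∂z − ∂F₃/∂x = 2*x*y - 5
(∇×F)₃ = ∂F₂/∂x − ∂F₁/∂y = -2*x*z + 4*y - 4*z^2
∇×F = (8*x*z + 18*y^2 - 2*y*z, 2*x*y - 5, -2*x*z + 4*y - 4*z^2)
At (2, 1, -2): (-10, -1, -4).

(-10, -1, -4)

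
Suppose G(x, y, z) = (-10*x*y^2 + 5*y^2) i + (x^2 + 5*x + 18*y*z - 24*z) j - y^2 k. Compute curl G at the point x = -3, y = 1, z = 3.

(4, 0, -71)

(∇×G)₁ = ∂G₃/∂y − ∂G₂/∂z = -20*y + 24
(∇×G)₂ = ∂G₁/∂z − ∂G₃/∂x = 0
(∇×G)₃ = ∂G₂/∂x − ∂G₁/∂y = 20*x*y + 2*x - 10*y + 5
∇×G = (-20*y + 24, 0, 20*x*y + 2*x - 10*y + 5)
At (-3, 1, 3): (4, 0, -71).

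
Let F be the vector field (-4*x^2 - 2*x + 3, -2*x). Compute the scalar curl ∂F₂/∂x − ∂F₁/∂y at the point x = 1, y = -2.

∂F₂/∂x = -2
∂F₁/∂y = 0
Scalar curl = -2
At (1, -2): -2.

-2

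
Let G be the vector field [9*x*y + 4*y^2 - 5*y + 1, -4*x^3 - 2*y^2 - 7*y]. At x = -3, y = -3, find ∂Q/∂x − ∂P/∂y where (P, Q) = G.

-52

∂G₂/∂x = -12*x^2
∂G₁/∂y = 9*x + 8*y - 5
Scalar curl = -12*x^2 - 9*x - 8*y + 5
At (-3, -3): -52.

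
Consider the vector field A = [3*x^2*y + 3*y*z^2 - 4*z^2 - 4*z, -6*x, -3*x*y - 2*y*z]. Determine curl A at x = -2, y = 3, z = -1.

(8, -5, -21)

(∇×A)₁ = ∂A₃/∂y − ∂A₂/∂z = -3*x - 2*z
(∇×A)₂ = ∂A₁/∂z − ∂A₃/∂x = 6*y*z + 3*y - 8*z - 4
(∇×A)₃ = ∂A₂/∂x − ∂A₁/∂y = -3*x^2 - 3*z^2 - 6
∇×A = (-3*x - 2*z, 6*y*z + 3*y - 8*z - 4, -3*x^2 - 3*z^2 - 6)
At (-2, 3, -1): (8, -5, -21).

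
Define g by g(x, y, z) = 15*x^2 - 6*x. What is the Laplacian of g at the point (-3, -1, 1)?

30

∂²g/∂x² = 30
∂²g/∂y² = 0
∂²g/∂z² = 0
∇²g = 30
At (-3, -1, 1): 30.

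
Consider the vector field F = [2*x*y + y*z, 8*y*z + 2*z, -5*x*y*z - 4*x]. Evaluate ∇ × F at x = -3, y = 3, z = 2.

(∇×F)₁ = ∂F₃/∂y − ∂F₂/∂z = -5*x*z - 8*y - 2
(∇×F)₂ = ∂F₁/∂z − ∂F₃/∂x = 5*y*z + y + 4
(∇×F)₃ = ∂F₂/∂x − ∂F₁/∂y = -2*x - z
∇×F = (-5*x*z - 8*y - 2, 5*y*z + y + 4, -2*x - z)
At (-3, 3, 2): (4, 37, 4).

(4, 37, 4)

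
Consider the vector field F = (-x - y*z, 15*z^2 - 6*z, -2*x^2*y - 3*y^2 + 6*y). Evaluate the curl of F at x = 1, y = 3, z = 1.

(∇×F)₁ = ∂F₃/∂y − ∂F₂/∂z = -2*x^2 - 6*y - 30*z + 12
(∇×F)₂ = ∂F₁/∂z − ∂F₃/∂x = 4*x*y - y
(∇×F)₃ = ∂F₂/∂x − ∂F₁/∂y = z
∇×F = (-2*x^2 - 6*y - 30*z + 12, 4*x*y - y, z)
At (1, 3, 1): (-38, 9, 1).

(-38, 9, 1)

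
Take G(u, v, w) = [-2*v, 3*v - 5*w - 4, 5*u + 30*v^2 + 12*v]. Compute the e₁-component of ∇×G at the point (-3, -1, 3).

-43

(∇×G)_1 = ∂G₃/∂v − ∂G₂/∂w
= 60*v + 12 − (-5)
= 60*v + 17
At (-3, -1, 3): -43.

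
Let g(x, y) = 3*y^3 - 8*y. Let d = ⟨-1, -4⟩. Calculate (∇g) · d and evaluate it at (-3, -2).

-112

∂g/∂x = 0
∂g/∂y = 9*y^2 - 8
∇g at (-3, -2) = (0, 28)
∇g · d = (0)(-1) + (28)(-4) = -112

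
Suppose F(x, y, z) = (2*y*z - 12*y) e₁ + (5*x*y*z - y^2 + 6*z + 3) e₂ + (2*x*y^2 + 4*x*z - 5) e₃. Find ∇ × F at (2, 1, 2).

(-8, -8, 18)

(∇×F)₁ = ∂F₃/∂y − ∂F₂/∂z = -x*y - 6
(∇×F)₂ = ∂F₁/∂z − ∂F₃/∂x = -2*y^2 + 2*y - 4*z
(∇×F)₃ = ∂F₂/∂x − ∂F₁/∂y = 5*y*z - 2*z + 12
∇×F = (-x*y - 6, -2*y^2 + 2*y - 4*z, 5*y*z - 2*z + 12)
At (2, 1, 2): (-8, -8, 18).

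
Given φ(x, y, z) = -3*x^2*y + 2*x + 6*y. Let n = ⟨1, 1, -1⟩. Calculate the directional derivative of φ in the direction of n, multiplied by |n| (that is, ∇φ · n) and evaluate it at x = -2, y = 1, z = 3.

8

∂φ/∂x = -6*x*y + 2
∂φ/∂y = -3*x^2 + 6
∂φ/∂z = 0
∇φ at (-2, 1, 3) = (14, -6, 0)
∇φ · n = (14)(1) + (-6)(1) + (0)(-1) = 8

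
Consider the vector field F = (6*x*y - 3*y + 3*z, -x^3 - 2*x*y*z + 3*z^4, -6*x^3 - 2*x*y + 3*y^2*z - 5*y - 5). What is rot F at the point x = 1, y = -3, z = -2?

(119, 15, -18)

(∇×F)₁ = ∂F₃/∂y − ∂F₂/∂z = 2*x*y - 2*x + 6*y*z - 12*z^3 - 5
(∇×F)₂ = ∂F₁/∂z − ∂F₃/∂x = 18*x^2 + 2*y + 3
(∇×F)₃ = ∂F₂/∂x − ∂F₁/∂y = -3*x^2 - 6*x - 2*y*z + 3
∇×F = (2*x*y - 2*x + 6*y*z - 12*z^3 - 5, 18*x^2 + 2*y + 3, -3*x^2 - 6*x - 2*y*z + 3)
At (1, -3, -2): (119, 15, -18).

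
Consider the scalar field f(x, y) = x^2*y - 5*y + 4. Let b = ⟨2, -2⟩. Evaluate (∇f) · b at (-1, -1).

∂f/∂x = 2*x*y
∂f/∂y = x^2 - 5
∇f at (-1, -1) = (2, -4)
∇f · b = (2)(2) + (-4)(-2) = 12

12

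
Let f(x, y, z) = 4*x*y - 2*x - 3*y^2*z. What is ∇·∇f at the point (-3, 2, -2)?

12

∂²f/∂x² = 0
∂²f/∂y² = -6*z
∂²f/∂z² = 0
∇²f = -6*z
At (-3, 2, -2): 12.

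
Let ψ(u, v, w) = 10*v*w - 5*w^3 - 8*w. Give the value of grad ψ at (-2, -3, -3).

∂ψ/∂u = 0
∂ψ/∂v = 10*w
∂ψ/∂w = 10*v - 15*w^2 - 8
∇ψ = (0, 10*w, 10*v - 15*w^2 - 8)
At (-2, -3, -3): (0, -30, -173).

(0, -30, -173)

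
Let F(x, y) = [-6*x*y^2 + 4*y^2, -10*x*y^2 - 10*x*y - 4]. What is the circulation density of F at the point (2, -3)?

∂F₂/∂x = -10*y^2 - 10*y
∂F₁/∂y = -12*x*y + 8*y
Scalar curl = 12*x*y - 10*y^2 - 18*y
At (2, -3): -108.

-108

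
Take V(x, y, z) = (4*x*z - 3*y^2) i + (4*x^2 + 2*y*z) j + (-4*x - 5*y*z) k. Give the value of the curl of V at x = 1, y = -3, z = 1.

(∇×V)₁ = ∂V₃/∂y − ∂V₂/∂z = -2*y - 5*z
(∇×V)₂ = ∂V₁/∂z − ∂V₃/∂x = 4*x + 4
(∇×V)₃ = ∂V₂/∂x − ∂V₁/∂y = 8*x + 6*y
∇×V = (-2*y - 5*z, 4*x + 4, 8*x + 6*y)
At (1, -3, 1): (1, 8, -10).

(1, 8, -10)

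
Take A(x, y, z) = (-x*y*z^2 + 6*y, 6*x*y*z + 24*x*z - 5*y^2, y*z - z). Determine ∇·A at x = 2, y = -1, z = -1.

∂A₁/∂x = -y*z^2
∂A₂/∂y = 6*x*z - 10*y
∂A₃/∂z = y - 1
∇·A = 6*x*z - y*z^2 - 9*y - 1
At (2, -1, -1): -3.

-3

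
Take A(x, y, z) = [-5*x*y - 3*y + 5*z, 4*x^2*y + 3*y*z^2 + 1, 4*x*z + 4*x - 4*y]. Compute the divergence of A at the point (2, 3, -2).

21

∂A₁/∂x = -5*y
∂A₂/∂y = 4*x^2 + 3*z^2
∂A₃/∂z = 4*x
∇·A = 4*x^2 + 4*x - 5*y + 3*z^2
At (2, 3, -2): 21.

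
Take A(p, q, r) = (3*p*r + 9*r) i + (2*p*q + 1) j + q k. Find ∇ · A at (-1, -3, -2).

∂A₁/∂p = 3*r
∂A₂/∂q = 2*p
∂A₃/∂r = 0
∇·A = 2*p + 3*r
At (-1, -3, -2): -8.

-8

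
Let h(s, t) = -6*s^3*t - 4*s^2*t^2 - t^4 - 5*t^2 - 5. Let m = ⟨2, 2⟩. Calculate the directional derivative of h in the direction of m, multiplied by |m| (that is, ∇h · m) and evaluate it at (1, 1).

-108

∂h/∂s = -18*s^2*t - 8*s*t^2
∂h/∂t = -6*s^3 - 8*s^2*t - 4*t^3 - 10*t
∇h at (1, 1) = (-26, -28)
∇h · m = (-26)(2) + (-28)(2) = -108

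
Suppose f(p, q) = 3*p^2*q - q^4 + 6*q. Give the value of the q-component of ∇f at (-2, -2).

(∇f)_2 = ∂f/∂q = 3*p^2 - 4*q^3 + 6
At (-2, -2): 50.

50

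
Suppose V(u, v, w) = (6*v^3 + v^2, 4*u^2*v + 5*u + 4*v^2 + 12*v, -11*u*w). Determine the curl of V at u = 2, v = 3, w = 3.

(∇×V)₁ = ∂V₃/∂v − ∂V₂/∂w = 0
(∇×V)₂ = ∂V₁/∂w − ∂V₃/∂u = 11*w
(∇×V)₃ = ∂V₂/∂u − ∂V₁/∂v = 8*u*v - 18*v^2 - 2*v + 5
∇×V = (0, 11*w, 8*u*v - 18*v^2 - 2*v + 5)
At (2, 3, 3): (0, 33, -115).

(0, 33, -115)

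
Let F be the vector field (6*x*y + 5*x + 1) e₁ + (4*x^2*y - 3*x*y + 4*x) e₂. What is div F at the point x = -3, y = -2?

∂F₁/∂x = 6*y + 5
∂F₂/∂y = 4*x^2 - 3*x
∇·F = 4*x^2 - 3*x + 6*y + 5
At (-3, -2): 38.

38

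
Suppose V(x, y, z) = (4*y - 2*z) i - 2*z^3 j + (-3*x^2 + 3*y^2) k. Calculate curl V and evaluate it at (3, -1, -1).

(0, 16, -4)

(∇×V)₁ = ∂V₃/∂y − ∂V₂/∂z = 6*y + 6*z^2
(∇×V)₂ = ∂V₁/∂z − ∂V₃/∂x = 6*x - 2
(∇×V)₃ = ∂V₂/∂x − ∂V₁/∂y = -4
∇×V = (6*y + 6*z^2, 6*x - 2, -4)
At (3, -1, -1): (0, 16, -4).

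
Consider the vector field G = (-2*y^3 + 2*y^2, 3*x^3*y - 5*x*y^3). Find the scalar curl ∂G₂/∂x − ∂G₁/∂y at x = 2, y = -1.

-21

∂G₂/∂x = 9*x^2*y - 5*y^3
∂G₁/∂y = -6*y^2 + 4*y
Scalar curl = 9*x^2*y - 5*y^3 + 6*y^2 - 4*y
At (2, -1): -21.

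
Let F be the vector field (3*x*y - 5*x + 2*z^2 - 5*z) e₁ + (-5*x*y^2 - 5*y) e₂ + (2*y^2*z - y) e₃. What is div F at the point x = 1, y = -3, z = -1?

29

∂F₁/∂x = 3*y - 5
∂F₂/∂y = -10*x*y - 5
∂F₃/∂z = 2*y^2
∇·F = -10*x*y + 2*y^2 + 3*y - 10
At (1, -3, -1): 29.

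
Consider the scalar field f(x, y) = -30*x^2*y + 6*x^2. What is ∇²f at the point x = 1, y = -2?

132

∂²f/∂x² = 12*(-5*y + 1)
∂²f/∂y² = 0
∇²f = -60*y + 12
At (1, -2): 132.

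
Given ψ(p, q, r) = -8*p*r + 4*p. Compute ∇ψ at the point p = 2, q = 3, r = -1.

(12, 0, -16)

∂ψ/∂p = -8*r + 4
∂ψ/∂q = 0
∂ψ/∂r = -8*p
∇ψ = (-8*r + 4, 0, -8*p)
At (2, 3, -1): (12, 0, -16).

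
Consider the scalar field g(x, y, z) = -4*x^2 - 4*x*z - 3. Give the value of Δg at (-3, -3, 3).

-8

∂²g/∂x² = -8
∂²g/∂y² = 0
∂²g/∂z² = 0
∇²g = -8
At (-3, -3, 3): -8.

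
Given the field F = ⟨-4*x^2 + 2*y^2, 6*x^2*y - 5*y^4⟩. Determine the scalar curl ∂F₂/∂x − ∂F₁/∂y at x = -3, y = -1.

∂F₂/∂x = 12*x*y
∂F₁/∂y = 4*y
Scalar curl = 12*x*y - 4*y
At (-3, -1): 40.

40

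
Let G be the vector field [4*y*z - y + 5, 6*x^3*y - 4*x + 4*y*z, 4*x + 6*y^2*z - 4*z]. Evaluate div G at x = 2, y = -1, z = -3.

38

∂G₁/∂x = 0
∂G₂/∂y = 6*x^3 + 4*z
∂G₃/∂z = 6*y^2 - 4
∇·G = 6*x^3 + 6*y^2 + 4*z - 4
At (2, -1, -3): 38.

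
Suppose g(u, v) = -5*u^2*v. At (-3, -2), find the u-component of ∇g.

-60

(∇g)_1 = ∂g/∂u = -10*u*v
At (-3, -2): -60.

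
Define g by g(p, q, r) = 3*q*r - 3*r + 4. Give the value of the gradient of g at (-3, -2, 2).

(0, 6, -9)

∂g/∂p = 0
∂g/∂q = 3*r
∂g/∂r = 3*q - 3
∇g = (0, 3*r, 3*q - 3)
At (-3, -2, 2): (0, 6, -9).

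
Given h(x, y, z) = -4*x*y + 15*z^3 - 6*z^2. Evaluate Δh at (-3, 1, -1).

∂²h/∂x² = 0
∂²h/∂y² = 0
∂²h/∂z² = 6*(15*z - 2)
∇²h = 90*z - 12
At (-3, 1, -1): -102.

-102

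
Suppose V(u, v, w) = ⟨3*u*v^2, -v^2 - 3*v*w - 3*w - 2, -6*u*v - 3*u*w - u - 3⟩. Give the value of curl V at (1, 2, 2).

(3, 19, -12)

(∇×V)₁ = ∂V₃/∂v − ∂V₂/∂w = -6*u + 3*v + 3
(∇×V)₂ = ∂V₁/∂w − ∂V₃/∂u = 6*v + 3*w + 1
(∇×V)₃ = ∂V₂/∂u − ∂V₁/∂v = -6*u*v
∇×V = (-6*u + 3*v + 3, 6*v + 3*w + 1, -6*u*v)
At (1, 2, 2): (3, 19, -12).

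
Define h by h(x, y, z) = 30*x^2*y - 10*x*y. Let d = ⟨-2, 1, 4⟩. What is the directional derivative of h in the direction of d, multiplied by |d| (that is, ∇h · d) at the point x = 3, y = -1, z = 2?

∂h/∂x = 60*x*y - 10*y
∂h/∂y = 30*x^2 - 10*x
∂h/∂z = 0
∇h at (3, -1, 2) = (-170, 240, 0)
∇h · d = (-170)(-2) + (240)(1) + (0)(4) = 580

580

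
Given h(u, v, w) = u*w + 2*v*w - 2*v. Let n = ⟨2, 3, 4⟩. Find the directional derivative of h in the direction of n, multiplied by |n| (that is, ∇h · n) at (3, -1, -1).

∂h/∂u = w
∂h/∂v = 2*w - 2
∂h/∂w = u + 2*v
∇h at (3, -1, -1) = (-1, -4, 1)
∇h · n = (-1)(2) + (-4)(3) + (1)(4) = -10

-10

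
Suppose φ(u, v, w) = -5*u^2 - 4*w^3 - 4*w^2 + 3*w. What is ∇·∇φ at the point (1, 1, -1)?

∂²φ/∂u² = -10
∂²φ/∂v² = 0
∂²φ/∂w² = -8*(3*w + 1)
∇²φ = -24*w - 18
At (1, 1, -1): 6.

6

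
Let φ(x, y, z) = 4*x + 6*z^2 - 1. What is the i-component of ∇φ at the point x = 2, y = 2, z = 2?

4

(∇φ)_1 = ∂φ/∂x = 4
At (2, 2, 2): 4.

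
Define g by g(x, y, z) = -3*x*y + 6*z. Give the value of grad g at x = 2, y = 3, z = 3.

(-9, -6, 6)

∂g/∂x = -3*y
∂g/∂y = -3*x
∂g/∂z = 6
∇g = (-3*y, -3*x, 6)
At (2, 3, 3): (-9, -6, 6).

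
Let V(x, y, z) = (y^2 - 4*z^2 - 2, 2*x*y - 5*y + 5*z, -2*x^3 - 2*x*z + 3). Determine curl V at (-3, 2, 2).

(-5, 42, 0)

(∇×V)₁ = ∂V₃/∂y − ∂V₂/∂z = -5
(∇×V)₂ = ∂V₁/∂z − ∂V₃/∂x = 6*x^2 - 6*z
(∇×V)₃ = ∂V₂/∂x − ∂V₁/∂y = 0
∇×V = (-5, 6*x^2 - 6*z, 0)
At (-3, 2, 2): (-5, 42, 0).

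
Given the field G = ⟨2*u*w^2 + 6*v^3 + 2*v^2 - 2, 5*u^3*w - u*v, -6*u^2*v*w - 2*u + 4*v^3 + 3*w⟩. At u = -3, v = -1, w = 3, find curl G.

(∇×G)₁ = ∂G₃/∂v − ∂G₂/∂w = -5*u^3 - 6*u^2*w + 12*v^2
(∇×G)₂ = ∂G₁/∂w − ∂G₃/∂u = 12*u*v*w + 4*u*w + 2
(∇×G)₃ = ∂G₂/∂u − ∂G₁/∂v = 15*u^2*w - 18*v^2 - 5*v
∇×G = (-5*u^3 - 6*u^2*w + 12*v^2, 12*u*v*w + 4*u*w + 2, 15*u^2*w - 18*v^2 - 5*v)
At (-3, -1, 3): (-15, 74, 392).

(-15, 74, 392)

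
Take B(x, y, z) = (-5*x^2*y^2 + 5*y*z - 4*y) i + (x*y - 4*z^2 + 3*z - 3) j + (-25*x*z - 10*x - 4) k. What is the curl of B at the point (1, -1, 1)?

(∇×B)₁ = ∂B₃/∂y − ∂B₂/∂z = 8*z - 3
(∇×B)₂ = ∂B₁/∂z − ∂B₃/∂x = 5*y + 25*z + 10
(∇×B)₃ = ∂B₂/∂x − ∂B₁/∂y = 10*x^2*y + y - 5*z + 4
∇×B = (8*z - 3, 5*y + 25*z + 10, 10*x^2*y + y - 5*z + 4)
At (1, -1, 1): (5, 30, -12).

(5, 30, -12)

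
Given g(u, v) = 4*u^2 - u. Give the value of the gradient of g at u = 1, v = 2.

(7, 0)

∂g/∂u = 8*u - 1
∂g/∂v = 0
∇g = (8*u - 1, 0)
At (1, 2): (7, 0).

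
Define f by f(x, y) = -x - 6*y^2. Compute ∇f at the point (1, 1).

(-1, -12)

∂f/∂x = -1
∂f/∂y = -12*y
∇f = (-1, -12*y)
At (1, 1): (-1, -12).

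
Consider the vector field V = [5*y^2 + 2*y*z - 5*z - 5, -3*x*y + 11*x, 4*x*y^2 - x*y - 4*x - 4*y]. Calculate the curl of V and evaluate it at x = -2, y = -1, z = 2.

(∇×V)₁ = ∂V₃/∂y − ∂V₂/∂z = 8*x*y - x - 4
(∇×V)₂ = ∂V₁/∂z − ∂V₃/∂x = -4*y^2 + 3*y - 1
(∇×V)₃ = ∂V₂/∂x − ∂V₁/∂y = -13*y - 2*z + 11
∇×V = (8*x*y - x - 4, -4*y^2 + 3*y - 1, -13*y - 2*z + 11)
At (-2, -1, 2): (14, -8, 20).

(14, -8, 20)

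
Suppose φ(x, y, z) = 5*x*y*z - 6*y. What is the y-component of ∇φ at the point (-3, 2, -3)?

39

(∇φ)_2 = ∂φ/∂y = 5*x*z - 6
At (-3, 2, -3): 39.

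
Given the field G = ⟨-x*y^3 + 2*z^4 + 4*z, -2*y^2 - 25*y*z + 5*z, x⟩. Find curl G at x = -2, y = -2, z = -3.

(∇×G)₁ = ∂G₃/∂y − ∂G₂/∂z = 25*y - 5
(∇×G)₂ = ∂G₁/∂z − ∂G₃/∂x = 8*z^3 + 3
(∇×G)₃ = ∂G₂/∂x − ∂G₁/∂y = 3*x*y^2
∇×G = (25*y - 5, 8*z^3 + 3, 3*x*y^2)
At (-2, -2, -3): (-55, -213, -24).

(-55, -213, -24)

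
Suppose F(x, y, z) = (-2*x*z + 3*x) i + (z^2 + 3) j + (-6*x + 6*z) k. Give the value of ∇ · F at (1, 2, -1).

11

∂F₁/∂x = -2*z + 3
∂F₂/∂y = 0
∂F₃/∂z = 6
∇·F = -2*z + 9
At (1, 2, -1): 11.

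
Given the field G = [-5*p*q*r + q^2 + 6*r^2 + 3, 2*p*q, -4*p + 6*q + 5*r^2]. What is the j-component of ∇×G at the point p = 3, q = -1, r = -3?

(∇×G)_2 = ∂G₁/∂r − ∂G₃/∂p
= -5*p*q + 12*r − (-4)
= -5*p*q + 12*r + 4
At (3, -1, -3): -17.

-17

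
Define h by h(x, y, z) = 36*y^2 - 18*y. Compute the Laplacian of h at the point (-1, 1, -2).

72

∂²h/∂x² = 0
∂²h/∂y² = 72
∂²h/∂z² = 0
∇²h = 72
At (-1, 1, -2): 72.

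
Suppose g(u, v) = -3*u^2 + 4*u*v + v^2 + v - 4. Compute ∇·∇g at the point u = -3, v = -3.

∂²g/∂u² = -6
∂²g/∂v² = 2
∇²g = -4
At (-3, -3): -4.

-4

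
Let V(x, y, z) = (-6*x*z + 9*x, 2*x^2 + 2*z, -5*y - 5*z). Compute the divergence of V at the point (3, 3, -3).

22

∂V₁/∂x = -6*z + 9
∂V₂/∂y = 0
∂V₃/∂z = -5
∇·V = -6*z + 4
At (3, 3, -3): 22.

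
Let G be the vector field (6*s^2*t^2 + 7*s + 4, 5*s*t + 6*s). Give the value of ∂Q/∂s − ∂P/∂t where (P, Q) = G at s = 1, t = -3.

∂G₂/∂s = 5*t + 6
∂G₁/∂t = 12*s^2*t
Scalar curl = -12*s^2*t + 5*t + 6
At (1, -3): 27.

27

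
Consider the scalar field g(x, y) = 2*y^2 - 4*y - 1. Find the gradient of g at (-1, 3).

∂g/∂x = 0
∂g/∂y = 4*y - 4
∇g = (0, 4*y - 4)
At (-1, 3): (0, 8).

(0, 8)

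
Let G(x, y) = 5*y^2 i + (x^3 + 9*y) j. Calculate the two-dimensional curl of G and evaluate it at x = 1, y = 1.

-7

∂G₂/∂x = 3*x^2
∂G₁/∂y = 10*y
Scalar curl = 3*x^2 - 10*y
At (1, 1): -7.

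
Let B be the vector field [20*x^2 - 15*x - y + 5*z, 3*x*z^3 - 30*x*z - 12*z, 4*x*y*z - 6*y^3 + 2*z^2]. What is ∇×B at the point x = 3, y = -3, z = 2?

(-144, 29, -35)

(∇×B)₁ = ∂B₃/∂y − ∂B₂/∂z = -9*x*z^2 + 4*x*z + 30*x - 18*y^2 + 12
(∇×B)₂ = ∂B₁/∂z − ∂B₃/∂x = -4*y*z + 5
(∇×B)₃ = ∂B₂/∂x − ∂B₁/∂y = 3*z^3 - 30*z + 1
∇×B = (-9*x*z^2 + 4*x*z + 30*x - 18*y^2 + 12, -4*y*z + 5, 3*z^3 - 30*z + 1)
At (3, -3, 2): (-144, 29, -35).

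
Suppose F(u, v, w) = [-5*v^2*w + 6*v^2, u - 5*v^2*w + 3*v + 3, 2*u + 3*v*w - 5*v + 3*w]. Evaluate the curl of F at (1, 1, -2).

(∇×F)₁ = ∂F₃/∂v − ∂F₂/∂w = 5*v^2 + 3*w - 5
(∇×F)₂ = ∂F₁/∂w − ∂F₃/∂u = -5*v^2 - 2
(∇×F)₃ = ∂F₂/∂u − ∂F₁/∂v = 10*v*w - 12*v + 1
∇×F = (5*v^2 + 3*w - 5, -5*v^2 - 2, 10*v*w - 12*v + 1)
At (1, 1, -2): (-6, -7, -31).

(-6, -7, -31)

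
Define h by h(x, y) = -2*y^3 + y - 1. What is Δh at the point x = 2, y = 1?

∂²h/∂x² = 0
∂²h/∂y² = -12*y
∇²h = -12*y
At (2, 1): -12.

-12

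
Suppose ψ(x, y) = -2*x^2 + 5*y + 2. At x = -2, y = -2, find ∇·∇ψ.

∂²ψ/∂x² = -4
∂²ψ/∂y² = 0
∇²ψ = -4
At (-2, -2): -4.

-4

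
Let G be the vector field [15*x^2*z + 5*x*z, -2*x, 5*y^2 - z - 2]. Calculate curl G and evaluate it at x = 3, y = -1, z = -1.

(∇×G)₁ = ∂G₃/∂y − ∂G₂/∂z = 10*y
(∇×G)₂ = ∂G₁/∂z − ∂G₃/∂x = 15*x^2 + 5*x
(∇×G)₃ = ∂G₂/∂x − ∂G₁/∂y = -2
∇×G = (10*y, 15*x^2 + 5*x, -2)
At (3, -1, -1): (-10, 150, -2).

(-10, 150, -2)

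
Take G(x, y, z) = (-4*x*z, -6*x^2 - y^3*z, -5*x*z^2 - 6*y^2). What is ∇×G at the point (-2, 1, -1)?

(-11, 13, 24)

(∇×G)₁ = ∂G₃/∂y − ∂G₂/∂z = y^3 - 12*y
(∇×G)₂ = ∂G₁/∂z − ∂G₃/∂x = -4*x + 5*z^2
(∇×G)₃ = ∂G₂/∂x − ∂G₁/∂y = -12*x
∇×G = (y^3 - 12*y, -4*x + 5*z^2, -12*x)
At (-2, 1, -1): (-11, 13, 24).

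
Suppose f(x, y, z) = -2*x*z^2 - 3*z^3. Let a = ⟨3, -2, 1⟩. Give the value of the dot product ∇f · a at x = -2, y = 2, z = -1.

-23

∂f/∂x = -2*z^2
∂f/∂y = 0
∂f/∂z = -4*x*z - 9*z^2
∇f at (-2, 2, -1) = (-2, 0, -17)
∇f · a = (-2)(3) + (0)(-2) + (-17)(1) = -23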